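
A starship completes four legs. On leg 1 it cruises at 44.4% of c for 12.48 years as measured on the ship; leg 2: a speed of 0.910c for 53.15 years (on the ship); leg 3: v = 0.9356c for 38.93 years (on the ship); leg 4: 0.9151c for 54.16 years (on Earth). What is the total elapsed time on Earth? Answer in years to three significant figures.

Leg 1: β = 0.444; γ = 1/√(1 − 0.444²) = 1/√0.8029 = 1.116; Δt_1 = 1.116 × 12.48 = 13.93 years.
Leg 2: γ = 1/√(1 − 0.910²) = 1/√0.1719 = 2.412; Δt_2 = 2.412 × 53.15 = 128.2 years.
Leg 3: γ = 1/√(1 − 0.9356²) = 1/√0.1247 = 2.832; Δt_3 = 2.832 × 38.93 = 110.3 years.
Leg 4: 54.16 years is already measured on Earth.
Total: 13.93 + 128.2 + 110.3 + 54.16 years.

Δt = 307 years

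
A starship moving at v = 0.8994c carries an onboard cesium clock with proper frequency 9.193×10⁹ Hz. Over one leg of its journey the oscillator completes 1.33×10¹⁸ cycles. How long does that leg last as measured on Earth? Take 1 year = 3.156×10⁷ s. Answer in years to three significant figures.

γ = 1/√(1 − 0.8994²) = 1/√0.1911 = 2.288
Proper time for N cycles: τ = N/f = 1.33×10¹⁸/(9.193×10⁹) = 1.447×10⁸ s = 4.584 years.
Lab-frame duration Δt = γτ = 2.288 × 4.584 = 10.49 years.

Δt = 10.5 years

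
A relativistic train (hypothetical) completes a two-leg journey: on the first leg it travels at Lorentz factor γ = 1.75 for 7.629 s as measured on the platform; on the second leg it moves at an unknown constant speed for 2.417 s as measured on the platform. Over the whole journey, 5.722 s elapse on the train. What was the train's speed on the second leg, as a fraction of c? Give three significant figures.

β = 0.826

Leg 1: γ = 1.75; τ_1 = 7.629/1.750 = 4.359 s.
Leg 2: speed unknown; τ_2 = 2.417/γ_2.
Total proper time: 4.359 + τ_2 = 5.722, so τ_2 = 5.722 − 4.359 = 1.363 s.
γ_2 = 2.417/1.363 = 1.774; β = √(1 − 1/γ²) = √0.6822.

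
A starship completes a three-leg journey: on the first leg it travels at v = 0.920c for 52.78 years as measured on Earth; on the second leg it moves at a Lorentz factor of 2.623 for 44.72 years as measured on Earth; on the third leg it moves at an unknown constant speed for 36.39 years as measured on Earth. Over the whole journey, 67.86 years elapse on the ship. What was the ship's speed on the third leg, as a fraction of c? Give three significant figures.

Leg 1: γ = 1/√(1 − 0.920²) = 1/√0.1536 = 2.552; τ_1 = 52.78/2.552 = 20.69 years.
Leg 2: γ = 2.623; τ_2 = 44.72/2.623 = 17.05 years.
Leg 3: speed unknown; τ_3 = 36.39/γ_3.
Total proper time: 20.69 + 17.05 + τ_3 = 67.86, so τ_3 = 67.86 − 37.73 = 30.13 years.
γ_3 = 36.39/30.13 = 1.208; β = √(1 − 1/γ²) = √0.3147.

β = 0.561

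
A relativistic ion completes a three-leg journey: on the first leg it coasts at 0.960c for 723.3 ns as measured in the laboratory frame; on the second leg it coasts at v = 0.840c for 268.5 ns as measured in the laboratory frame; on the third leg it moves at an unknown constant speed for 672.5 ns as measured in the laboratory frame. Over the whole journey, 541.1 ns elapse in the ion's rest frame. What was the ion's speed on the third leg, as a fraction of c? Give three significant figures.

Leg 1: γ = 1/√(1 − 0.960²) = 25/7 ≈ 3.571; τ_1 = 723.3/3.571 = 202.5 ns.
Leg 2: γ = 1/√(1 − 0.840²) = 1/√0.2944 = 1.843; τ_2 = 268.5/1.843 = 145.7 ns.
Leg 3: speed unknown; τ_3 = 672.5/γ_3.
Total proper time: 202.5 + 145.7 + τ_3 = 541.1, so τ_3 = 541.1 − 348.2 = 192.9 ns.
γ_3 = 672.5/192.9 = 3.486; β = √(1 − 1/γ²) = √0.9177.

β = 0.958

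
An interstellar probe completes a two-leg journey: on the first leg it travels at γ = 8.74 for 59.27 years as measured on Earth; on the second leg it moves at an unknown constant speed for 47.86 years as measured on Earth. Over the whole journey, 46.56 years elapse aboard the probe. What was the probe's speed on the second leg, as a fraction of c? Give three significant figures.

β = 0.556

Leg 1: γ = 8.74; τ_1 = 59.27/8.740 = 6.781 years.
Leg 2: speed unknown; τ_2 = 47.86/γ_2.
Total proper time: 6.781 + τ_2 = 46.56, so τ_2 = 46.56 − 6.781 = 39.78 years.
γ_2 = 47.86/39.78 = 1.203; β = √(1 − 1/γ²) = √0.3092.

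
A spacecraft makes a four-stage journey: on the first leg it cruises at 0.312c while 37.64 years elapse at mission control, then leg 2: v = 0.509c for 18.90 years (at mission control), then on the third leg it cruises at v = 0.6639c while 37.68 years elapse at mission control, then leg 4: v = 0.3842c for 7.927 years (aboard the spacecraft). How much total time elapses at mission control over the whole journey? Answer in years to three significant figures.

Leg 1: 37.64 years is already measured at mission control.
Leg 2: 18.90 years is already measured at mission control.
Leg 3: 37.68 years is already measured at mission control.
Leg 4: γ = 1/√(1 − 0.3842²) = 1/√0.8524 = 1.083; Δt_4 = 1.083 × 7.927 = 8.586 years.
Total: 37.64 + 18.90 + 37.68 + 8.586 years.

Δt = 103 years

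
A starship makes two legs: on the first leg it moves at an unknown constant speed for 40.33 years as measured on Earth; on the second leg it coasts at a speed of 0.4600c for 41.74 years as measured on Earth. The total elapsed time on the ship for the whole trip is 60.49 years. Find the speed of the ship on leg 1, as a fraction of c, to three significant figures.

Leg 1: speed unknown; τ_1 = 40.33/γ_1.
Leg 2: γ = 1/√(1 − 0.4600²) = 1/√0.7884 = 1.126; τ_2 = 41.74/1.126 = 37.06 years.
Total proper time: τ_1 + 37.06 = 60.49, so τ_1 = 60.49 − 37.06 = 23.43 years.
γ_1 = 40.33/23.43 = 1.721; β = √(1 − 1/γ²) = √0.6625.

β = 0.814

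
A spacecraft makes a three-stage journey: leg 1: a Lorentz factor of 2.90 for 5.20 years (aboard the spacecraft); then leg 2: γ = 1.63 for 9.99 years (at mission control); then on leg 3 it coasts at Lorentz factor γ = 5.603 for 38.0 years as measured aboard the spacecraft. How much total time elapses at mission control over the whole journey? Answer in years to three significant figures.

Δt = 238 years

Leg 1: γ = 2.90; Δt_1 = 2.900 × 5.20 = 15.08 years.
Leg 2: 9.99 years is already measured at mission control.
Leg 3: γ = 5.603; Δt_3 = 5.603 × 38.0 = 212.9 years.
Total: 15.08 + 9.990 + 212.9 years.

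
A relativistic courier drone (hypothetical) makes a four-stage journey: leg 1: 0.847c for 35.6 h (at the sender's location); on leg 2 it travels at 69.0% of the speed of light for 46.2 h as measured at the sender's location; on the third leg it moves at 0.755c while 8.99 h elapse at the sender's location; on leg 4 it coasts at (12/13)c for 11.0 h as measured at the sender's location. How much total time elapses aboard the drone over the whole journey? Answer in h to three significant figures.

τ = 62.5 h

Leg 1: γ = 1/√(1 − 0.847²) = 1/√0.2826 = 1.881; τ_1 = 35.6/1.881 = 18.92 h.
Leg 2: β = 0.690; γ = 1/√(1 − 0.690²) = 1/√0.5239 = 1.382; τ_2 = 46.2/1.382 = 33.44 h.
Leg 3: γ = 1/√(1 − 0.755²) = 1/√0.4300 = 1.525; τ_3 = 8.99/1.525 = 5.895 h.
Leg 4: γ = 1/√(1 − (12/13)²) = 13/5 = 2.600; τ_4 = 11.0/2.600 = 4.231 h.
Total: 18.92 + 33.44 + 5.895 + 4.231 h.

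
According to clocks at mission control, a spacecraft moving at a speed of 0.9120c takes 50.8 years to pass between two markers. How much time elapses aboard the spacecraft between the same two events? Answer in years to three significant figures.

γ = 1/√(1 − 0.9120²) = 1/√0.1683 = 2.438
The interval measured at mission control is the dilated one; the clock aboard the spacecraft measures the proper time τ = Δt/γ = 50.8/2.438 years.

τ = 20.8 years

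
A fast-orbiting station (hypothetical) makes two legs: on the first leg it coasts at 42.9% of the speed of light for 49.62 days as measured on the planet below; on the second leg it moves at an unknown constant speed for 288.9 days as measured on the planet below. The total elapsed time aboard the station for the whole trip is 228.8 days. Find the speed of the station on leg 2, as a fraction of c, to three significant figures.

β = 0.771

Leg 1: β = 0.429; γ = 1/√(1 − 0.429²) = 1/√0.8160 = 1.107; τ_1 = 49.62/1.107 = 44.82 days.
Leg 2: speed unknown; τ_2 = 288.9/γ_2.
Total proper time: 44.82 + τ_2 = 228.8, so τ_2 = 228.8 − 44.82 = 184.0 days.
γ_2 = 288.9/184.0 = 1.570; β = √(1 − 1/γ²) = √0.5945.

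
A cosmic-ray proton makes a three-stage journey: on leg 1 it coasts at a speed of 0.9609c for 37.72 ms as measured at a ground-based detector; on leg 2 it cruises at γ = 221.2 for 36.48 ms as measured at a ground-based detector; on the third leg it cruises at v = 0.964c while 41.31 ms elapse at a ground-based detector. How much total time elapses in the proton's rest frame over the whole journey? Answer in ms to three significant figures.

τ = 21.6 ms

Leg 1: γ = 1/√(1 − 0.9609²) = 1/√0.07667 = 3.611; τ_1 = 37.72/3.611 = 10.44 ms.
Leg 2: γ = 221.2; τ_2 = 36.48/221.2 = 0.1649 ms.
Leg 3: γ = 1/√(1 − 0.964²) = 1/√0.07070 = 3.761; τ_3 = 41.31/3.761 = 10.98 ms.
Total: 10.44 + 0.1649 + 10.98 ms.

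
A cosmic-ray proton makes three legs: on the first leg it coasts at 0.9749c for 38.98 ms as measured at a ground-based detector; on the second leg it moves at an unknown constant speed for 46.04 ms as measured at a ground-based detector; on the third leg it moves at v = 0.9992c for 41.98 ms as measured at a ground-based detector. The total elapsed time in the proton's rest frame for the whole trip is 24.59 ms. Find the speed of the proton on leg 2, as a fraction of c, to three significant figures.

β = 0.951

Leg 1: γ = 1/√(1 − 0.9749²) = 1/√0.04957 = 4.491; τ_1 = 38.98/4.491 = 8.679 ms.
Leg 2: speed unknown; τ_2 = 46.04/γ_2.
Leg 3: γ = 1/√(1 − 0.9992²) = 1/√0.001599 = 25.01; τ_3 = 41.98/25.01 = 1.679 ms.
Total proper time: 8.679 + τ_2 + 1.679 = 24.59, so τ_2 = 24.59 − 10.36 = 14.23 ms.
γ_2 = 46.04/14.23 = 3.235; β = √(1 − 1/γ²) = √0.9044.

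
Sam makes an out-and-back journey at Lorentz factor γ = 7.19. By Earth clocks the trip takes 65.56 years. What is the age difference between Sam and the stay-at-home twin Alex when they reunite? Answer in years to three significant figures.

γ = 7.19
Sam's elapsed proper time: τ = 65.56/7.190 = 9.118 years.
Age gap = Δt − τ = 65.56 − 9.118 years.

Δt − τ = 56.4 years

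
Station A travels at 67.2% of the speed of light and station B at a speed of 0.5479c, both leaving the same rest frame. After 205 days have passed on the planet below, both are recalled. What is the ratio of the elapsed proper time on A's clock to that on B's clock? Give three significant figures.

A: β = 0.672; γ = 1/√(1 − 0.672²) = 1/√0.5484 = 1.350. B: γ = 1/√(1 − 0.5479²) = 1/√0.6998 = 1.195.
τ_A/τ_B = γ_B/γ_A = 1.195/1.350 = 0.8853, so τ_A/τ_B = 0.8853.

τ_A/τ_B = 0.885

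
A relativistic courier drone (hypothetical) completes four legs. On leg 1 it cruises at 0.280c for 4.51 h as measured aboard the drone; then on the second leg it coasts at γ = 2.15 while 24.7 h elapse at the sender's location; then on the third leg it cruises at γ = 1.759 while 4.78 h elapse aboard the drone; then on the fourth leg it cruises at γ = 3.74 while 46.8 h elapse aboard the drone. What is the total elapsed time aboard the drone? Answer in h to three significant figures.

Leg 1: 4.51 h is already measured aboard the drone.
Leg 2: γ = 2.15; τ_2 = 24.7/2.150 = 11.49 h.
Leg 3: 4.78 h is already measured aboard the drone.
Leg 4: 46.8 h is already measured aboard the drone.
Total: 4.510 + 11.49 + 4.780 + 46.80 h.

τ = 67.6 h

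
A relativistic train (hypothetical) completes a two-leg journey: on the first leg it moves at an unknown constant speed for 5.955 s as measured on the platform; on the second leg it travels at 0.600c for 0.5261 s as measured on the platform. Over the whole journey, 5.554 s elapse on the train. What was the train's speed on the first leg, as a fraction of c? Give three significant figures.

β = 0.507

Leg 1: speed unknown; τ_1 = 5.955/γ_1.
Leg 2: γ = 1/√(1 − 0.600²) = 5/4 = 1.250; τ_2 = 0.5261/1.250 = 0.4209 s.
Total proper time: τ_1 + 0.4209 = 5.554, so τ_1 = 5.554 − 0.4209 = 5.133 s.
γ_1 = 5.955/5.133 = 1.160; β = √(1 − 1/γ²) = √0.2570.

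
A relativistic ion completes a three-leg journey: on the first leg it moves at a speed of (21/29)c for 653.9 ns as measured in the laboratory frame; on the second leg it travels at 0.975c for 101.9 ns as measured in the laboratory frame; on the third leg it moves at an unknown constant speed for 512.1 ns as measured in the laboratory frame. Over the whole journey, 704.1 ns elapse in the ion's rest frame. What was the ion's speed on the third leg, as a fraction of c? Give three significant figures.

Leg 1: γ = 1/√(1 − (21/29)²) = 29/20 = 1.450; τ_1 = 653.9/1.450 = 451.0 ns.
Leg 2: γ = 1/√(1 − 0.975²) = 1/√0.04938 = 4.500; τ_2 = 101.9/4.500 = 22.64 ns.
Leg 3: speed unknown; τ_3 = 512.1/γ_3.
Total proper time: 451.0 + 22.64 + τ_3 = 704.1, so τ_3 = 704.1 − 473.6 = 230.5 ns.
γ_3 = 512.1/230.5 = 2.222; β = √(1 − 1/γ²) = √0.7974.

β = 0.893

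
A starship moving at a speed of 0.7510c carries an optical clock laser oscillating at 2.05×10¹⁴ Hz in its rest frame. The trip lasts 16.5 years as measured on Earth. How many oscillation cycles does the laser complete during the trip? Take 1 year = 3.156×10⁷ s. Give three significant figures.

γ = 1/√(1 − 0.7510²) = 1/√0.4360 = 1.514
The oscillator's own cycle count is N = f × τ where τ is the proper time on the ship. τ = Δt/γ = 16.5/1.514 = 10.89 years = 3.438×10⁸ s.
N = 2.05×10¹⁴ × 3.438×10⁸ = 7.049×10²².

N = 7.05×10²²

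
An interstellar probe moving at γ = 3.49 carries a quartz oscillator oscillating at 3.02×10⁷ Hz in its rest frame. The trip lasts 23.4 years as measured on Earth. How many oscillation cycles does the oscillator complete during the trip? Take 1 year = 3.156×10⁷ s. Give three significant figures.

N = 6.39×10¹⁵

γ = 3.49
The oscillator's own cycle count is N = f × τ where τ is the proper time aboard the probe. τ = Δt/γ = 23.4/3.490 = 6.705 years = 2.116×10⁸ s.
N = 3.02×10⁷ × 2.116×10⁸ = 6.390×10¹⁵.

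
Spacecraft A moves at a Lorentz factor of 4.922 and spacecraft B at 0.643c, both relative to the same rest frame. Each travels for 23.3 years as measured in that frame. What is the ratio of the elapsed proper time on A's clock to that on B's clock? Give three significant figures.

A: γ = 4.922. B: γ = 1/√(1 − 0.643²) = 1/√0.5866 = 1.306.
τ_A/τ_B = γ_B/γ_A = 1.306/4.922 = 0.2653, so τ_A/τ_B = 0.2653.

τ_A/τ_B = 0.265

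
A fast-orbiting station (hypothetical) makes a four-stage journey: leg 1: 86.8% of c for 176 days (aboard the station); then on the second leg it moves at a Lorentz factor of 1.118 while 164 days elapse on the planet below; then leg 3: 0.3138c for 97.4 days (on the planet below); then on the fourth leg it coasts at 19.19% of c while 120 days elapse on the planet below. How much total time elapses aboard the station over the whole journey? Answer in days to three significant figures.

Leg 1: 176 days is already measured aboard the station.
Leg 2: γ = 1.118; τ_2 = 164/1.118 = 146.7 days.
Leg 3: γ = 1/√(1 − 0.3138²) = 1/√0.9015 = 1.053; τ_3 = 97.4/1.053 = 92.48 days.
Leg 4: β = 0.1919; γ = 1/√(1 − 0.1919²) = 1/√0.9632 = 1.019; τ_4 = 120/1.019 = 117.8 days.
Total: 176.0 + 146.7 + 92.48 + 117.8 days.

τ = 533 days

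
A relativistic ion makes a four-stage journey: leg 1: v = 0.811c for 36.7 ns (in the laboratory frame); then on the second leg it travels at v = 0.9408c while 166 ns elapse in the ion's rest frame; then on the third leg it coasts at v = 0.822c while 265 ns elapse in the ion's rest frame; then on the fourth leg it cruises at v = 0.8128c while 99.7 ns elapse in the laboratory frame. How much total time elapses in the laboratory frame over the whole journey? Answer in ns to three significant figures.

Δt = 1090 ns

Leg 1: 36.7 ns is already measured in the laboratory frame.
Leg 2: γ = 1/√(1 − 0.9408²) = 1/√0.1149 = 2.950; Δt_2 = 2.950 × 166 = 489.7 ns.
Leg 3: γ = 1/√(1 − 0.822²) = 1/√0.3243 = 1.756; Δt_3 = 1.756 × 265 = 465.3 ns.
Leg 4: 99.7 ns is already measured in the laboratory frame.
Total: 36.70 + 489.7 + 465.3 + 99.70 ns.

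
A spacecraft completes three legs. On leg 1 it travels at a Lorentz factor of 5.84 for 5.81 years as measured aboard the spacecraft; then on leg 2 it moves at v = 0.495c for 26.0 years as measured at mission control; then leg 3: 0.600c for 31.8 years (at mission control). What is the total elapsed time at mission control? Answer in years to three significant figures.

Leg 1: γ = 5.84; Δt_1 = 5.840 × 5.81 = 33.93 years.
Leg 2: 26.0 years is already measured at mission control.
Leg 3: 31.8 years is already measured at mission control.
Total: 33.93 + 26.00 + 31.80 years.

Δt = 91.7 years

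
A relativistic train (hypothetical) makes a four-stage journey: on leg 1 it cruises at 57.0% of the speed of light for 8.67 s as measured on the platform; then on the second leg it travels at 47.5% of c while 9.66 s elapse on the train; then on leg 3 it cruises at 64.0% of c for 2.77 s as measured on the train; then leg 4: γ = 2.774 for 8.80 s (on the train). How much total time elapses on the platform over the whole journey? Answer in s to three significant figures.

Δt = 47.7 s

Leg 1: 8.67 s is already measured on the platform.
Leg 2: β = 0.475; γ = 1/√(1 − 0.475²) = 1/√0.7744 = 1.136; Δt_2 = 1.136 × 9.66 = 10.98 s.
Leg 3: β = 0.640; γ = 1/√(1 − 0.640²) = 1/√0.5904 = 1.301; Δt_3 = 1.301 × 2.77 = 3.605 s.
Leg 4: γ = 2.774; Δt_4 = 2.774 × 8.80 = 24.41 s.
Total: 8.670 + 10.98 + 3.605 + 24.41 s.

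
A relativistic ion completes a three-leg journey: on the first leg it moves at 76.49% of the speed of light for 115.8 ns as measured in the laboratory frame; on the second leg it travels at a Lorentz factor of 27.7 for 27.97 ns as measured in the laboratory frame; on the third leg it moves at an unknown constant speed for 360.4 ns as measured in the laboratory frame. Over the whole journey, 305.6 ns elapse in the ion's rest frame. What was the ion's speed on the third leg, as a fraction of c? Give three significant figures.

Leg 1: β = 0.7649; γ = 1/√(1 − 0.7649²) = 1/√0.4149 = 1.552; τ_1 = 115.8/1.552 = 74.59 ns.
Leg 2: γ = 27.7; τ_2 = 27.97/27.70 = 1.010 ns.
Leg 3: speed unknown; τ_3 = 360.4/γ_3.
Total proper time: 74.59 + 1.010 + τ_3 = 305.6, so τ_3 = 305.6 − 75.60 = 230.0 ns.
γ_3 = 360.4/230.0 = 1.567; β = √(1 − 1/γ²) = √0.5927.

β = 0.770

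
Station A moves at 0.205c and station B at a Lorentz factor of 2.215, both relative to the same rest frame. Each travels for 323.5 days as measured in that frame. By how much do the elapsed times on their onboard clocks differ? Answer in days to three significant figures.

A: γ = 1/√(1 − 0.205²) = 1/√0.9580 = 1.022; τ_A = 323.5/1.022 = 316.6 days.
B: γ = 2.215; τ_B = 323.5/2.215 = 146.0 days.

|τ_A − τ_B| = 171 days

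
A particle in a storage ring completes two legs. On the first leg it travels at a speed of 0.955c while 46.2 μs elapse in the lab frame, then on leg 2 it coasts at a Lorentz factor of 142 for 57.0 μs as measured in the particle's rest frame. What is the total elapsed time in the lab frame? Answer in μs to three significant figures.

Leg 1: 46.2 μs is already measured in the lab frame.
Leg 2: γ = 142; Δt_2 = 142.0 × 57.0 = 8094 μs.
Total: 46.20 + 8094 μs.

Δt = 8140 μs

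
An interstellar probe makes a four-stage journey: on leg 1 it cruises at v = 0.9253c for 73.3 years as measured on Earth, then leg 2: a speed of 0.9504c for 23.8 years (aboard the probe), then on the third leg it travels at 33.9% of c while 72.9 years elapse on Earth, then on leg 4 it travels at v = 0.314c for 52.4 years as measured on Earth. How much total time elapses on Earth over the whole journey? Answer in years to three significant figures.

Δt = 275 years

Leg 1: 73.3 years is already measured on Earth.
Leg 2: γ = 1/√(1 − 0.9504²) = 1/√0.09674 = 3.215; Δt_2 = 3.215 × 23.8 = 76.52 years.
Leg 3: 72.9 years is already measured on Earth.
Leg 4: 52.4 years is already measured on Earth.
Total: 73.30 + 76.52 + 72.90 + 52.40 years.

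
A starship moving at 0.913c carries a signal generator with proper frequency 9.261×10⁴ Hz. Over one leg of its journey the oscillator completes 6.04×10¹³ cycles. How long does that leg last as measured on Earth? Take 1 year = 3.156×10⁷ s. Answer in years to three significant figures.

Δt = 50.7 years

γ = 1/√(1 − 0.913²) = 1/√0.1664 = 2.451
Proper time for N cycles: τ = N/f = 6.04×10¹³/(9.261×10⁴) = 6.522×10⁸ s = 20.67 years.
Lab-frame duration Δt = γτ = 2.451 × 20.67 = 50.66 years.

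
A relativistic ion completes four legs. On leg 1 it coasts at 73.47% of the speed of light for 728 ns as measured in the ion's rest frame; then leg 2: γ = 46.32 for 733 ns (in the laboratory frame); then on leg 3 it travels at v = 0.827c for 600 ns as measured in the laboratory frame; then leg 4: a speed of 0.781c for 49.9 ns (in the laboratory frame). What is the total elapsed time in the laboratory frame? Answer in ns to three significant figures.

Δt = 2460 ns

Leg 1: β = 0.7347; γ = 1/√(1 − 0.7347²) = 1/√0.4602 = 1.474; Δt_1 = 1.474 × 728 = 1073 ns.
Leg 2: 733 ns is already measured in the laboratory frame.
Leg 3: 600 ns is already measured in the laboratory frame.
Leg 4: 49.9 ns is already measured in the laboratory frame.
Total: 1073 + 733.0 + 600.0 + 49.90 ns.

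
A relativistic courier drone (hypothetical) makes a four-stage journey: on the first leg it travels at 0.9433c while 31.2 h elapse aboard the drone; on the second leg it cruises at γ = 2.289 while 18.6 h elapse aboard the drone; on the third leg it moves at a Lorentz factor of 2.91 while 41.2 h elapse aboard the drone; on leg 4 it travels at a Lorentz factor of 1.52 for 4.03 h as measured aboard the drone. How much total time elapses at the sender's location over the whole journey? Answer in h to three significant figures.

Leg 1: γ = 1/√(1 − 0.9433²) = 1/√0.1102 = 3.013; Δt_1 = 3.013 × 31.2 = 93.99 h.
Leg 2: γ = 2.289; Δt_2 = 2.289 × 18.6 = 42.58 h.
Leg 3: γ = 2.91; Δt_3 = 2.910 × 41.2 = 119.9 h.
Leg 4: γ = 1.52; Δt_4 = 1.520 × 4.03 = 6.126 h.
Total: 93.99 + 42.58 + 119.9 + 6.126 h.

Δt = 263 h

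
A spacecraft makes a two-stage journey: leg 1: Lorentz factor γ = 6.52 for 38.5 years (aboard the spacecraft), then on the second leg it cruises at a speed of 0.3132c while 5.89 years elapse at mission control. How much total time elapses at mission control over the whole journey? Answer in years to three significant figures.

Δt = 257 years

Leg 1: γ = 6.52; Δt_1 = 6.520 × 38.5 = 251.0 years.
Leg 2: 5.89 years is already measured at mission control.
Total: 251.0 + 5.890 years.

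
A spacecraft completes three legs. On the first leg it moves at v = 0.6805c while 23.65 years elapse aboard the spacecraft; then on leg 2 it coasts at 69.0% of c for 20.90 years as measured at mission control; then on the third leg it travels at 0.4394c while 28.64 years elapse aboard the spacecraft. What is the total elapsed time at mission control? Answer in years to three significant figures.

Δt = 85.1 years

Leg 1: γ = 1/√(1 − 0.6805²) = 1/√0.5369 = 1.365; Δt_1 = 1.365 × 23.65 = 32.28 years.
Leg 2: 20.90 years is already measured at mission control.
Leg 3: γ = 1/√(1 − 0.4394²) = 1/√0.8069 = 1.113; Δt_3 = 1.113 × 28.64 = 31.88 years.
Total: 32.28 + 20.90 + 31.88 years.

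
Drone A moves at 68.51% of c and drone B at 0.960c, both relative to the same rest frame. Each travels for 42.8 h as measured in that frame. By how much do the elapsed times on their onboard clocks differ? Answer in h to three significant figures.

|τ_A − τ_B| = 19.2 h

A: β = 0.6851; γ = 1/√(1 − 0.6851²) = 1/√0.5306 = 1.373; τ_A = 42.8/1.373 = 31.18 h.
B: γ = 1/√(1 − 0.960²) = 25/7 ≈ 3.571; τ_B = 42.8/3.571 = 11.98 h.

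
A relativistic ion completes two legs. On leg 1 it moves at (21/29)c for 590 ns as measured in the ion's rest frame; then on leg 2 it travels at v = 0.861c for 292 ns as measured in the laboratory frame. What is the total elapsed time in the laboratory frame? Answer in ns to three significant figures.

Leg 1: γ = 1/√(1 − (21/29)²) = 29/20 = 1.450; Δt_1 = 1.450 × 590 = 855.5 ns.
Leg 2: 292 ns is already measured in the laboratory frame.
Total: 855.5 + 292.0 ns.

Δt = 1150 ns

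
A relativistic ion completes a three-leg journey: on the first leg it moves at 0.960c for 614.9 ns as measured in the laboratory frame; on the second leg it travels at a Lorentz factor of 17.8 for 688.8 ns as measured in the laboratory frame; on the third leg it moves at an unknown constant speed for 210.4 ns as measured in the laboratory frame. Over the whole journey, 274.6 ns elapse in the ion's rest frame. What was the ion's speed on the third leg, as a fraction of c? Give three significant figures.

β = 0.953

Leg 1: γ = 1/√(1 − 0.960²) = 25/7 ≈ 3.571; τ_1 = 614.9/3.571 = 172.2 ns.
Leg 2: γ = 17.8; τ_2 = 688.8/17.80 = 38.70 ns.
Leg 3: speed unknown; τ_3 = 210.4/γ_3.
Total proper time: 172.2 + 38.70 + τ_3 = 274.6, so τ_3 = 274.6 − 210.9 = 63.73 ns.
γ_3 = 210.4/63.73 = 3.301; β = √(1 − 1/γ²) = √0.9082.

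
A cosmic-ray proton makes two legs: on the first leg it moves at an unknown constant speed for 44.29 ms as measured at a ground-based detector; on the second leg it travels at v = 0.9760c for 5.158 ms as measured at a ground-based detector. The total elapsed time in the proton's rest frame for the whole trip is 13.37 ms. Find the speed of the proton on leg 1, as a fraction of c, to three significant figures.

β = 0.961

Leg 1: speed unknown; τ_1 = 44.29/γ_1.
Leg 2: γ = 1/√(1 − 0.9760²) = 1/√0.04742 = 4.592; τ_2 = 5.158/4.592 = 1.123 ms.
Total proper time: τ_1 + 1.123 = 13.37, so τ_1 = 13.37 − 1.123 = 12.25 ms.
γ_1 = 44.29/12.25 = 3.616; β = √(1 − 1/γ²) = √0.9235.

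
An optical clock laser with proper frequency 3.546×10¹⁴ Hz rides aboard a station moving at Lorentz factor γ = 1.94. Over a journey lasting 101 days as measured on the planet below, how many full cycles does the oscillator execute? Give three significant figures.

N = 1.60×10²¹

γ = 1.94
The oscillator's own cycle count is N = f × τ where τ is the proper time aboard the station. τ = Δt/γ = 101/1.940 = 52.06 days = 4.498×10⁶ s.
N = 3.546×10¹⁴ × 4.498×10⁶ = 1.595×10²¹.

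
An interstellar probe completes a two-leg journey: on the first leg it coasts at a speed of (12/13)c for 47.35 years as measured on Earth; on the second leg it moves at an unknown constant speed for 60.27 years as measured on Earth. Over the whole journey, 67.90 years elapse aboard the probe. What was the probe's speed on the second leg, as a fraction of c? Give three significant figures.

β = 0.566

Leg 1: γ = 1/√(1 − (12/13)²) = 13/5 = 2.600; τ_1 = 47.35/2.600 = 18.21 years.
Leg 2: speed unknown; τ_2 = 60.27/γ_2.
Total proper time: 18.21 + τ_2 = 67.90, so τ_2 = 67.90 − 18.21 = 49.69 years.
γ_2 = 60.27/49.69 = 1.213; β = √(1 − 1/γ²) = √0.3203.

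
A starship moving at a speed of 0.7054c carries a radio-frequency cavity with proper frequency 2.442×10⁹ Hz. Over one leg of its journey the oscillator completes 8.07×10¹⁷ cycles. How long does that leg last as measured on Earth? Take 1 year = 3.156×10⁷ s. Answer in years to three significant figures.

γ = 1/√(1 − 0.7054²) = 1/√0.5024 = 1.411
Proper time for N cycles: τ = N/f = 8.07×10¹⁷/(2.442×10⁹) = 3.305×10⁸ s = 10.47 years.
Lab-frame duration Δt = γτ = 1.411 × 10.47 = 14.77 years.

Δt = 14.8 years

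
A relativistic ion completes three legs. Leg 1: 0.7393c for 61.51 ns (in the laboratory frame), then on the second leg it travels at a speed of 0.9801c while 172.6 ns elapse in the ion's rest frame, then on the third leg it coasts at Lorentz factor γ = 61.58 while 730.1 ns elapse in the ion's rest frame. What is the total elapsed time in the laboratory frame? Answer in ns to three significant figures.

Leg 1: 61.51 ns is already measured in the laboratory frame.
Leg 2: γ = 1/√(1 − 0.9801²) = 1/√0.03940 = 5.038; Δt_2 = 5.038 × 172.6 = 869.5 ns.
Leg 3: γ = 61.58; Δt_3 = 61.58 × 730.1 = 4.496×10⁴ ns.
Total: 61.51 + 869.5 + 4.496×10⁴ ns.

Δt = 4.59×10⁴ ns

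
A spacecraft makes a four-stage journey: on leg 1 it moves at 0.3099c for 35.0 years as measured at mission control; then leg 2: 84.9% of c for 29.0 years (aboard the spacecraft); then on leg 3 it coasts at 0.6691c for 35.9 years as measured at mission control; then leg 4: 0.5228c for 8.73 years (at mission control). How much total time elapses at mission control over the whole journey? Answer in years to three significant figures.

Δt = 135 years

Leg 1: 35.0 years is already measured at mission control.
Leg 2: β = 0.849; γ = 1/√(1 − 0.849²) = 1/√0.2792 = 1.893; Δt_2 = 1.893 × 29.0 = 54.88 years.
Leg 3: 35.9 years is already measured at mission control.
Leg 4: 8.73 years is already measured at mission control.
Total: 35.00 + 54.88 + 35.90 + 8.730 years.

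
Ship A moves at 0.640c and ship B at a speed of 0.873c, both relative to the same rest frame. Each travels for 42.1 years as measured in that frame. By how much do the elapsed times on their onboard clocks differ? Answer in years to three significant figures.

A: γ = 1/√(1 − 0.640²) = 1/√0.5904 = 1.301; τ_A = 42.1/1.301 = 32.35 years.
B: γ = 1/√(1 − 0.873²) = 1/√0.2379 = 2.050; τ_B = 42.1/2.050 = 20.53 years.

|τ_A − τ_B| = 11.8 years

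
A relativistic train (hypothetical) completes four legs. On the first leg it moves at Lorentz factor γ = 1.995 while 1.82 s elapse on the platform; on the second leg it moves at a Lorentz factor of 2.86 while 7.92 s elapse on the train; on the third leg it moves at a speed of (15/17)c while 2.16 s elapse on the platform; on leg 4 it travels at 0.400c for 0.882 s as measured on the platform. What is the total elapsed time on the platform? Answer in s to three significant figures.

Δt = 27.5 s

Leg 1: 1.82 s is already measured on the platform.
Leg 2: γ = 2.86; Δt_2 = 2.860 × 7.92 = 22.65 s.
Leg 3: 2.16 s is already measured on the platform.
Leg 4: 0.882 s is already measured on the platform.
Total: 1.820 + 22.65 + 2.160 + 0.8820 s.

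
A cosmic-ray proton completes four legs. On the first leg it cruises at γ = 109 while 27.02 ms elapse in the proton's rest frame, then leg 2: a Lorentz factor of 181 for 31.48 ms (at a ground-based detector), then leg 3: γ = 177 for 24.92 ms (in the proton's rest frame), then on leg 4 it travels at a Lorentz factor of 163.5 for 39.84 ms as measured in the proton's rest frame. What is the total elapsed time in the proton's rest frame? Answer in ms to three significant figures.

Leg 1: 27.02 ms is already measured in the proton's rest frame.
Leg 2: γ = 181; τ_2 = 31.48/181.0 = 0.1739 ms.
Leg 3: 24.92 ms is already measured in the proton's rest frame.
Leg 4: 39.84 ms is already measured in the proton's rest frame.
Total: 27.02 + 0.1739 + 24.92 + 39.84 ms.

τ = 92.0 ms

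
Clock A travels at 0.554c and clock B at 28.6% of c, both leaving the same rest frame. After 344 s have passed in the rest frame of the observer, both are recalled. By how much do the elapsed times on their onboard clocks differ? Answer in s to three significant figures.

A: γ = 1/√(1 − 0.554²) = 1/√0.6931 = 1.201; τ_A = 344/1.201 = 286.4 s.
B: β = 0.286; γ = 1/√(1 − 0.286²) = 1/√0.9182 = 1.044; τ_B = 344/1.044 = 329.6 s.

|τ_A − τ_B| = 43.2 s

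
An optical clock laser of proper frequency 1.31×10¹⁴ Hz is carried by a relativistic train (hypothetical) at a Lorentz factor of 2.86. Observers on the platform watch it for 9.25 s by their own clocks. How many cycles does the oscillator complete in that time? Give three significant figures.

N = 4.24×10¹⁴

γ = 2.86
During 9.25 s of lab time, the oscillator's proper time advances by τ = Δt/γ = 9.25/2.860 = 3.234 s = 3.234×10⁰ s.
N = f × τ = 1.31×10¹⁴ × 3.234×10⁰ = 4.237×10¹⁴.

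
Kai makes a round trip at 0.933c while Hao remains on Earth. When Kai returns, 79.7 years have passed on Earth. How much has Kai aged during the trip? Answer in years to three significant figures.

τ = 28.7 years

γ = 1/√(1 − 0.933²) = 1/√0.1295 = 2.779
Kai's clock measures proper time along the trip: τ = Δt/γ = 79.7/2.779 years.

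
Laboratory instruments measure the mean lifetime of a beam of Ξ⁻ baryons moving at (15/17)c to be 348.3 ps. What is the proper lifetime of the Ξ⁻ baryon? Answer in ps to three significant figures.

γ = 1/√(1 − (15/17)²) = 17/8 = 2.125
The lab-frame lifetime is the dilated interval; the proper lifetime is τ₀ = Δt/γ = 348.3/2.125 ps.

τ₀ = 164 ps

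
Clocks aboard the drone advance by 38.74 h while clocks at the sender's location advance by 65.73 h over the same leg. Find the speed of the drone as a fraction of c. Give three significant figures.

The proper time is measured aboard the drone (both events occur at the drone's location); Δt is measured at the sender's location. γ = Δt/τ = 65.73/38.74 = 1.697.
β = √(1 − 1/γ²) = √(1 − 0.3474) = √0.6526

v = 0.808c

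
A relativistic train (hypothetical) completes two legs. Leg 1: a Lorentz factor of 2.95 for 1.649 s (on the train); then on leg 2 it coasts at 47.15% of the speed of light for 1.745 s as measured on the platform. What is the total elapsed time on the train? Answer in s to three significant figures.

τ = 3.19 s

Leg 1: 1.649 s is already measured on the train.
Leg 2: β = 0.4715; γ = 1/√(1 − 0.4715²) = 1/√0.7777 = 1.134; τ_2 = 1.745/1.134 = 1.539 s.
Total: 1.649 + 1.539 s.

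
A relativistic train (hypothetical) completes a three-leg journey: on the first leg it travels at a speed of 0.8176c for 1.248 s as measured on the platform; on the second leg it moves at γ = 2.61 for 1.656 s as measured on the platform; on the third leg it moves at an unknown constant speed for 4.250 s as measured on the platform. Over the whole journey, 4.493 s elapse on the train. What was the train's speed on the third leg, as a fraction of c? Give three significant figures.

Leg 1: γ = 1/√(1 − 0.8176²) = 1/√0.3315 = 1.737; τ_1 = 1.248/1.737 = 0.7186 s.
Leg 2: γ = 2.61; τ_2 = 1.656/2.610 = 0.6345 s.
Leg 3: speed unknown; τ_3 = 4.250/γ_3.
Total proper time: 0.7186 + 0.6345 + τ_3 = 4.493, so τ_3 = 4.493 − 1.353 = 3.140 s.
γ_3 = 4.250/3.140 = 1.354; β = √(1 − 1/γ²) = √0.4542.

β = 0.674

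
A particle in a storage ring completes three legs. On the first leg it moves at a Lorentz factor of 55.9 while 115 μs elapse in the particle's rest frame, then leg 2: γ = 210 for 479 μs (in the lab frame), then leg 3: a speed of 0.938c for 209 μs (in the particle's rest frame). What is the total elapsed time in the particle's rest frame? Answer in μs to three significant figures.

Leg 1: 115 μs is already measured in the particle's rest frame.
Leg 2: γ = 210; τ_2 = 479/210.0 = 2.281 μs.
Leg 3: 209 μs is already measured in the particle's rest frame.
Total: 115.0 + 2.281 + 209.0 μs.

τ = 326 μs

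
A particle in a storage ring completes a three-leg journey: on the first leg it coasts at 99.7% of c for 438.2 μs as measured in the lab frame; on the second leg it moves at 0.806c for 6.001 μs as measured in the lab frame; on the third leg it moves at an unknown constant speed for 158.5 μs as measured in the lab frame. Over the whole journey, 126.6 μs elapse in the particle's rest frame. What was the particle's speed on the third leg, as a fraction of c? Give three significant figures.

β = 0.827

Leg 1: β = 0.997; γ = 1/√(1 − 0.997²) = 1/√0.005991 = 12.92; τ_1 = 438.2/12.92 = 33.92 μs.
Leg 2: γ = 1/√(1 − 0.806²) = 1/√0.3504 = 1.689; τ_2 = 6.001/1.689 = 3.552 μs.
Leg 3: speed unknown; τ_3 = 158.5/γ_3.
Total proper time: 33.92 + 3.552 + τ_3 = 126.6, so τ_3 = 126.6 − 37.47 = 89.13 μs.
γ_3 = 158.5/89.13 = 1.778; β = √(1 − 1/γ²) = √0.6838.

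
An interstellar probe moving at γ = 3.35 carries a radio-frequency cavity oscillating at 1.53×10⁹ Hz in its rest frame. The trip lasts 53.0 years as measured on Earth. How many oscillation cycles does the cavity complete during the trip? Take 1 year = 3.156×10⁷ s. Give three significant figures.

N = 7.64×10¹⁷

γ = 3.35
The oscillator's own cycle count is N = f × τ where τ is the proper time aboard the probe. τ = Δt/γ = 53.0/3.350 = 15.82 years = 4.993×10⁸ s.
N = 1.53×10⁹ × 4.993×10⁸ = 7.639×10¹⁷.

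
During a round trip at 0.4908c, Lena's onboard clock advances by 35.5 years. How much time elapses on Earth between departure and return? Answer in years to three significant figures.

γ = 1/√(1 − 0.4908²) = 1/√0.7591 = 1.148
Earth-frame duration is the dilated interval: Δt = γτ = 1.148 × 35.5 years.

Δt = 40.7 years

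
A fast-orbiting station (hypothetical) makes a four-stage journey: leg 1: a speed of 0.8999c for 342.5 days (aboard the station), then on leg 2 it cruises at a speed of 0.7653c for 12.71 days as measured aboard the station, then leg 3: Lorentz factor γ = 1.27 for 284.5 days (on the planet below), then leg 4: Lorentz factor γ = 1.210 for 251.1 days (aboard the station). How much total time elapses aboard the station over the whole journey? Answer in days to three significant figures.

τ = 830 days

Leg 1: 342.5 days is already measured aboard the station.
Leg 2: 12.71 days is already measured aboard the station.
Leg 3: γ = 1.27; τ_3 = 284.5/1.270 = 224.0 days.
Leg 4: 251.1 days is already measured aboard the station.
Total: 342.5 + 12.71 + 224.0 + 251.1 days.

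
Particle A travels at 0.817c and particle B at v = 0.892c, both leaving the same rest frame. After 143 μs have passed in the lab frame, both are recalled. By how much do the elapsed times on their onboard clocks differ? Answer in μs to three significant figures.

|τ_A − τ_B| = 17.8 μs

A: γ = 1/√(1 − 0.817²) = 1/√0.3325 = 1.734; τ_A = 143/1.734 = 82.46 μs.
B: γ = 1/√(1 − 0.892²) = 1/√0.2043 = 2.212; τ_B = 143/2.212 = 64.64 μs.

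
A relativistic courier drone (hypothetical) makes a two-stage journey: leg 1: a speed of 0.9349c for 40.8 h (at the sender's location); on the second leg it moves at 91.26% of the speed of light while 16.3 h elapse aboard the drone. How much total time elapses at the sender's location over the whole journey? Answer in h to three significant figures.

Δt = 80.7 h

Leg 1: 40.8 h is already measured at the sender's location.
Leg 2: β = 0.9126; γ = 1/√(1 − 0.9126²) = 1/√0.1672 = 2.446; Δt_2 = 2.446 × 16.3 = 39.87 h.
Total: 40.80 + 39.87 h.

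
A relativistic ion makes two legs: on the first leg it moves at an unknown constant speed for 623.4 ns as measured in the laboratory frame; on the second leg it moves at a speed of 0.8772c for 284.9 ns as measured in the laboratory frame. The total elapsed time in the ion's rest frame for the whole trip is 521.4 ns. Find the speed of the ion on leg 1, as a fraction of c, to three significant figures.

Leg 1: speed unknown; τ_1 = 623.4/γ_1.
Leg 2: γ = 1/√(1 − 0.8772²) = 1/√0.2305 = 2.083; τ_2 = 284.9/2.083 = 136.8 ns.
Total proper time: τ_1 + 136.8 = 521.4, so τ_1 = 521.4 − 136.8 = 384.6 ns.
γ_1 = 623.4/384.6 = 1.621; β = √(1 − 1/γ²) = √0.6194.

β = 0.787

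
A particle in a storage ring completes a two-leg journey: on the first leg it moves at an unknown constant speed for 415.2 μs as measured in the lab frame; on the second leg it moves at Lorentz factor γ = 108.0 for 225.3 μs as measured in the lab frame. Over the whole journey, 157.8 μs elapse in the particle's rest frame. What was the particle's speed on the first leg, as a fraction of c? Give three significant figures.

β = 0.927

Leg 1: speed unknown; τ_1 = 415.2/γ_1.
Leg 2: γ = 108.0; τ_2 = 225.3/108.0 = 2.086 μs.
Total proper time: τ_1 + 2.086 = 157.8, so τ_1 = 157.8 − 2.086 = 155.7 μs.
γ_1 = 415.2/155.7 = 2.666; β = √(1 − 1/γ²) = √0.8593.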